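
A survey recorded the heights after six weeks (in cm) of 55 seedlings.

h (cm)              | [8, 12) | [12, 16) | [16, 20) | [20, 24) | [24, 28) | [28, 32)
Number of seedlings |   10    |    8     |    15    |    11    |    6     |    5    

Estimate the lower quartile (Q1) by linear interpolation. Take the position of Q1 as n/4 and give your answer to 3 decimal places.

13.875

Cumulative frequencies: 10, 18, 33, 44, 50, 55
n = 55; position = n/4 = 13.75.
This falls in the class [12, 16): L = 12, F = 10, f = 8, h = 4.
Lower quartile ≈ 12 + ((13.75 − 10) / 8) × 4 = 13.8750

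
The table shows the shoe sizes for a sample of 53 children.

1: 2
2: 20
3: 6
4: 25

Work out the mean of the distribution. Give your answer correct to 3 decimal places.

3.019

Values: 1, 2, 3, 4
Σfx = 2×1 + 20×2 + 6×3 + 25×4 = 160
n = Σf = 53
Mean = 160 / 53 = 3.0189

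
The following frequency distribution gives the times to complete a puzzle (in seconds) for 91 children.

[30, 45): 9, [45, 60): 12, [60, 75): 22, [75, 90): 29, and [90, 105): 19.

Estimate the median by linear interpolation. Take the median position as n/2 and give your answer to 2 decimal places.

Cumulative frequencies: 9, 21, 43, 72, 91
n = 91; position = n/2 = 45.5.
This falls in the class [75, 90): L = 75, F = 43, f = 29, h = 15.
Median ≈ 75 + ((45.5 − 43) / 29) × 15 = 76.2931

76.29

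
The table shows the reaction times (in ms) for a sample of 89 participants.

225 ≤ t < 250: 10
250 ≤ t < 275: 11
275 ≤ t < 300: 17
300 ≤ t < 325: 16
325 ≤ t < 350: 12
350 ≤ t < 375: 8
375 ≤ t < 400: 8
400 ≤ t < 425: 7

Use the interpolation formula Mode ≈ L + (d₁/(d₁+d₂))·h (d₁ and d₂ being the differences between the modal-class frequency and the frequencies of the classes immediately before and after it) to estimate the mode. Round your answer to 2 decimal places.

296.43

Modal class: 275 ≤ t < 300 (highest frequency 17).
d₁ = 17 − 11 = 6, d₂ = 17 − 16 = 1
Mode ≈ 275 + (6/(6+1)) × 25 = 275 + 21.4286 = 296.4286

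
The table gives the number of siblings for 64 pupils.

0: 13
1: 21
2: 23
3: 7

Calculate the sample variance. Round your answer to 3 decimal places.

0.873

Values: 0, 1, 2, 3
n = 64, Σfx = 88, mean = 1.3750
Σfx² = 176
Σf(x − x̄)² = Σfx² − (Σfx)²/n = 176 − 88²/64 = 55.0000
Sample variance = 55.0000 / 63 = 0.8730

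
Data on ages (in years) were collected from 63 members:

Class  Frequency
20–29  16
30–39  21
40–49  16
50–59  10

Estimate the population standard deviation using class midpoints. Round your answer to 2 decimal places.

Midpoints: 24.5, 34.5, 44.5, 54.5
n = 63, Σfm = 2373.5, mean = 37.6746
Σfm² = 95985.75
Σf(m − x̄)² = Σfm² − (Σfm)²/n = 95985.75 − 2373.5²/63 = 6565.0794
Population variance = 6565.0794 / 63 = 104.2076
Standard deviation = √104.2076 = 10.2082

10.21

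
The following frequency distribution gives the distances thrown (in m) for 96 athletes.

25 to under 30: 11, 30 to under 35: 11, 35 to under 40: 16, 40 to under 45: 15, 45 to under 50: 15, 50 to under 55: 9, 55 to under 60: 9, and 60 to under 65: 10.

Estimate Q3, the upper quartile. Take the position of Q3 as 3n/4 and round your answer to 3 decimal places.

52.222

Cumulative frequencies: 11, 22, 38, 53, 68, 77, 86, 96
n = 96; position = 3n/4 = 72.
This falls in the class 50 to under 55: L = 50, F = 68, f = 9, h = 5.
Upper quartile ≈ 50 + ((72 − 68) / 9) × 5 = 52.2222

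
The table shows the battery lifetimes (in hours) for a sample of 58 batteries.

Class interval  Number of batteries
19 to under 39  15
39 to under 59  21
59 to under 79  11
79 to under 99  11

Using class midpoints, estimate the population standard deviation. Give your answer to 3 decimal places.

Midpoints: 29, 49, 69, 89
n = 58, Σfm = 3202, mean = 55.2069
Σfm² = 202538
Σf(m − x̄)² = Σfm² − (Σfm)²/n = 202538 − 3202²/58 = 25765.5172
Population variance = 25765.5172 / 58 = 444.2331
Standard deviation = √444.2331 = 21.0768

21.077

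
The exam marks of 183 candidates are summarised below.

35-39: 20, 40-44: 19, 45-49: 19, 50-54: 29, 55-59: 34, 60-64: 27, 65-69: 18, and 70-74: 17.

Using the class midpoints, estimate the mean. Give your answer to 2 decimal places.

Midpoints: 37, 42, 47, 52, 57, 62, 67, 72
Σfm = 20×37 + 19×42 + 19×47 + 29×52 + 34×57 + 27×62 + 18×67 + 17×72 = 9981
n = Σf = 183
Mean = 9981 / 183 = 54.5410

54.54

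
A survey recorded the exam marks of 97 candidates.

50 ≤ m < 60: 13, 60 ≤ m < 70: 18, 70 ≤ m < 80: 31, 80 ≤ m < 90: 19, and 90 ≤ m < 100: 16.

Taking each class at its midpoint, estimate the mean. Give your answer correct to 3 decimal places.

75.722

Midpoints: 55, 65, 75, 85, 95
Σfm = 13×55 + 18×65 + 31×75 + 19×85 + 16×95 = 7345
n = Σf = 97
Mean = 7345 / 97 = 75.7216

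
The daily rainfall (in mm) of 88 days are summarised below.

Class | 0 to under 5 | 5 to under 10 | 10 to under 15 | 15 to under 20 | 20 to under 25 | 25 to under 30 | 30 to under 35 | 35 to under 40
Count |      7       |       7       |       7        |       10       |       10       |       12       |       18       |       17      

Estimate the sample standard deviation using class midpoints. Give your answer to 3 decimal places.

11.274

Midpoints: 2.5, 7.5, 12.5, 17.5, 22.5, 27.5, 32.5, 37.5
n = 88, Σfm = 2110, mean = 23.9773
Σfm² = 61650
Σf(m − x̄)² = Σfm² − (Σfm)²/n = 61650 − 2110²/88 = 11057.9545
Sample variance = 11057.9545 / 87 = 127.1029
Standard deviation = √127.1029 = 11.2740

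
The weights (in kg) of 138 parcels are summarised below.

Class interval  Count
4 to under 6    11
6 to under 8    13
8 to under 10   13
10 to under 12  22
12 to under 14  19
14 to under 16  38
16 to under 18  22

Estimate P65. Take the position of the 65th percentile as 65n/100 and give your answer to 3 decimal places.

14.616

Cumulative frequencies: 11, 24, 37, 59, 78, 116, 138
n = 138; position = 65n/100 = 89.7.
This falls in the class 14 to under 16: L = 14, F = 78, f = 38, h = 2.
65th percentile ≈ 14 + ((89.7 − 78) / 38) × 2 = 14.6158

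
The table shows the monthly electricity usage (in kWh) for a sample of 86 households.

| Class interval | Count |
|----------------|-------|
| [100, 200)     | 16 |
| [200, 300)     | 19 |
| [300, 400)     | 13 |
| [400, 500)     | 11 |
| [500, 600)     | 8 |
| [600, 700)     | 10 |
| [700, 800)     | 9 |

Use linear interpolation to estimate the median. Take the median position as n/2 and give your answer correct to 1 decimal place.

Cumulative frequencies: 16, 35, 48, 59, 67, 77, 86
n = 86; position = n/2 = 43.
This falls in the class [300, 400): L = 300, F = 35, f = 13, h = 100.
Median ≈ 300 + ((43 − 35) / 13) × 100 = 361.5385

361.5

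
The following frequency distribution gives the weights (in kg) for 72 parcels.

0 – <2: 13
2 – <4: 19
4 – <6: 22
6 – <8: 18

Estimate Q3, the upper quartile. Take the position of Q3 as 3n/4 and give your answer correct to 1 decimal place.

Cumulative frequencies: 13, 32, 54, 72
n = 72; position = 3n/4 = 54.
This falls in the class 4 – <6: L = 4, F = 32, f = 22, h = 2.
Upper quartile ≈ 4 + ((54 − 32) / 22) × 2 = 6.0000

6.0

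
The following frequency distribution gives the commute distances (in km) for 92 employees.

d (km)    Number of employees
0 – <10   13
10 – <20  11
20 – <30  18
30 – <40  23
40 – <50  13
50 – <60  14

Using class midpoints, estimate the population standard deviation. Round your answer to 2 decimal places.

Midpoints: 5, 15, 25, 35, 45, 55
n = 92, Σfm = 2840, mean = 30.8696
Σfm² = 110900
Σf(m − x̄)² = Σfm² − (Σfm)²/n = 110900 − 2840²/92 = 23230.4348
Population variance = 23230.4348 / 92 = 252.5047
Standard deviation = √252.5047 = 15.8904

15.89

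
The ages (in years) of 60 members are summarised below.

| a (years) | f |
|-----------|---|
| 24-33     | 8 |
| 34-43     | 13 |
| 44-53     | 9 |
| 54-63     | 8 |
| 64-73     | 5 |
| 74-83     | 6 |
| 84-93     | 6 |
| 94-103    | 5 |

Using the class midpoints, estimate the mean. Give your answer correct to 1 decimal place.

57.8

Midpoints: 28.5, 38.5, 48.5, 58.5, 68.5, 78.5, 88.5, 98.5
Σfm = 8×28.5 + 13×38.5 + 9×48.5 + 8×58.5 + 5×68.5 + 6×78.5 + 6×88.5 + 5×98.5 = 3470
n = Σf = 60
Mean = 3470 / 60 = 57.8333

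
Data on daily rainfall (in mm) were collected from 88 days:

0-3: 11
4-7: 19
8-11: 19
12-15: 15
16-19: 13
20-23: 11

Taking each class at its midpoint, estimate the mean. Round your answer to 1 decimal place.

11.0

Midpoints: 1.5, 5.5, 9.5, 13.5, 17.5, 21.5
Σfm = 11×1.5 + 19×5.5 + 19×9.5 + 15×13.5 + 13×17.5 + 11×21.5 = 968
n = Σf = 88
Mean = 968 / 88 = 11.0000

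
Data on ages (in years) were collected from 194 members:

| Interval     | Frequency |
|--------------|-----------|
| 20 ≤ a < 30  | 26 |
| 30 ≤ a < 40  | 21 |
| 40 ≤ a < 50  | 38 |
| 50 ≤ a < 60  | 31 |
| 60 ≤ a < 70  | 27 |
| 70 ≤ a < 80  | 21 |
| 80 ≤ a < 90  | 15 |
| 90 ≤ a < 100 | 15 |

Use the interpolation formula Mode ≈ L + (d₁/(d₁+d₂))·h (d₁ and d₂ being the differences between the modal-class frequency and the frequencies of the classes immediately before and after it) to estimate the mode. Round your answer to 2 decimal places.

47.08

Modal class: 40 ≤ a < 50 (highest frequency 38).
d₁ = 38 − 21 = 17, d₂ = 38 − 31 = 7
Mode ≈ 40 + (17/(17+7)) × 10 = 40 + 7.0833 = 47.0833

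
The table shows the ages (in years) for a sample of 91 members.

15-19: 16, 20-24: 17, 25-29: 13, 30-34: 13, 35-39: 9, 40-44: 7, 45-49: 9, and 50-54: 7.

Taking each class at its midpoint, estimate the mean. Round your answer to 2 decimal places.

31.07

Midpoints: 17, 22, 27, 32, 37, 42, 47, 52
Σfm = 16×17 + 17×22 + 13×27 + 13×32 + 9×37 + 7×42 + 9×47 + 7×52 = 2827
n = Σf = 91
Mean = 2827 / 91 = 31.0659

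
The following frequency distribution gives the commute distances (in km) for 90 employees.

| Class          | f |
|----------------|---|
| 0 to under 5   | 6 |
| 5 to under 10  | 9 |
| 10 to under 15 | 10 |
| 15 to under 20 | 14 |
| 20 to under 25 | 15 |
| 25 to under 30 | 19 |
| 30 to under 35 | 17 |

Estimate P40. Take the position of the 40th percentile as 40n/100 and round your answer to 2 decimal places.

Cumulative frequencies: 6, 15, 25, 39, 54, 73, 90
n = 90; position = 40n/100 = 36.
This falls in the class 15 to under 20: L = 15, F = 25, f = 14, h = 5.
40th percentile ≈ 15 + ((36 − 25) / 14) × 5 = 18.9286

18.93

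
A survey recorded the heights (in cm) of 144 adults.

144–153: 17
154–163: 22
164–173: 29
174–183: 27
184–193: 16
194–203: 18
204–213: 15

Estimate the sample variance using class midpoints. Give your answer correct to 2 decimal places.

341.22

Midpoints: 148.5, 158.5, 168.5, 178.5, 188.5, 198.5, 208.5
n = 144, Σfm = 25434, mean = 176.6250
Σfm² = 4541074
Σf(m − x̄)² = Σfm² − (Σfm)²/n = 4541074 − 25434²/144 = 48793.7500
Sample variance = 48793.7500 / 143 = 341.2150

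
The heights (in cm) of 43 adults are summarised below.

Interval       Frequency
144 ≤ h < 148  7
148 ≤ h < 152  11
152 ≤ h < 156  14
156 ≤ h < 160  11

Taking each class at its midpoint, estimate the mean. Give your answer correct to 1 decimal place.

152.7

Midpoints: 146, 150, 154, 158
Σfm = 7×146 + 11×150 + 14×154 + 11×158 = 6566
n = Σf = 43
Mean = 6566 / 43 = 152.6977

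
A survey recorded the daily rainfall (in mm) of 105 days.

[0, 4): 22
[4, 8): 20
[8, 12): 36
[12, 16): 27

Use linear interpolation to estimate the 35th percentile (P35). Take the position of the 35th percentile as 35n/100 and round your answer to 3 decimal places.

Cumulative frequencies: 22, 42, 78, 105
n = 105; position = 35n/100 = 36.75.
This falls in the class [4, 8): L = 4, F = 22, f = 20, h = 4.
35th percentile ≈ 4 + ((36.75 − 22) / 20) × 4 = 6.9500

6.950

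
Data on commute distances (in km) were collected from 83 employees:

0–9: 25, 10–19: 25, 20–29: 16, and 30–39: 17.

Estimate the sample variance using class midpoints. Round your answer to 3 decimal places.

123.744

Midpoints: 4.5, 14.5, 24.5, 34.5
n = 83, Σfm = 1453.5, mean = 17.5120
Σfm² = 35600.75
Σf(m − x̄)² = Σfm² − (Σfm)²/n = 35600.75 − 1453.5²/83 = 10146.9880
Sample variance = 10146.9880 / 82 = 123.7438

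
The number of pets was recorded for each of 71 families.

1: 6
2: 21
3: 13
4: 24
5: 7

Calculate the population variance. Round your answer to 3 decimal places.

Values: 1, 2, 3, 4, 5
n = 71, Σfx = 218, mean = 3.0704
Σfx² = 766
Σf(x − x̄)² = Σfx² − (Σfx)²/n = 766 − 218²/71 = 96.6479
Population variance = 96.6479 / 71 = 1.3612

1.361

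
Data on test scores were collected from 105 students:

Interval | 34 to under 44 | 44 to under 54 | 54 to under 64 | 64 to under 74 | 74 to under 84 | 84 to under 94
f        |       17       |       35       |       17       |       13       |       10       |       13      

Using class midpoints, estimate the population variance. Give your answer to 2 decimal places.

259.92

Midpoints: 39, 49, 59, 69, 79, 89
n = 105, Σfm = 6225, mean = 59.2857
Σfm² = 396345
Σf(m − x̄)² = Σfm² − (Σfm)²/n = 396345 − 6225²/105 = 27291.4286
Population variance = 27291.4286 / 105 = 259.9184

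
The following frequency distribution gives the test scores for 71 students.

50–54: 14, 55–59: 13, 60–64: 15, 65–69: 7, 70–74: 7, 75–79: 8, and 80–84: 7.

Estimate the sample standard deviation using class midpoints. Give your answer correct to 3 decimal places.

Midpoints: 52, 57, 62, 67, 72, 77, 82
n = 71, Σfm = 4562, mean = 64.2535
Σfm² = 299964
Σf(m − x̄)² = Σfm² − (Σfm)²/n = 299964 − 4562²/71 = 6839.4366
Sample variance = 6839.4366 / 70 = 97.7062
Standard deviation = √97.7062 = 9.8846

9.885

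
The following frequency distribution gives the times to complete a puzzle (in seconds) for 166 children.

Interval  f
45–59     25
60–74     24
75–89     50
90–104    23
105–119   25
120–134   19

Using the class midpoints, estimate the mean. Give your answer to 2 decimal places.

Midpoints: 52, 67, 82, 97, 112, 127
Σfm = 25×52 + 24×67 + 50×82 + 23×97 + 25×112 + 19×127 = 14452
n = Σf = 166
Mean = 14452 / 166 = 87.0602

87.06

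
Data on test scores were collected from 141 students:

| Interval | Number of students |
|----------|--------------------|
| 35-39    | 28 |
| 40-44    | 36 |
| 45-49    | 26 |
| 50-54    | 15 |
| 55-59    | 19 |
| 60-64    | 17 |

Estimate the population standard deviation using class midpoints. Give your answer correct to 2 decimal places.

Midpoints: 37, 42, 47, 52, 57, 62
n = 141, Σfm = 6687, mean = 47.4255
Σfm² = 326909
Σf(m − x̄)² = Σfm² − (Σfm)²/n = 326909 − 6687²/141 = 9774.4681
Population variance = 9774.4681 / 141 = 69.3225
Standard deviation = √69.3225 = 8.3260

8.33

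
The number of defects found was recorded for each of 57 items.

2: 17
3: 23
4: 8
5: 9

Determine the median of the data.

Cumulative frequencies: 17, 40, 48, 57
n = 57, so the median is the value in position (n+1)/2 = 29.
Position 29 falls at value 3.

3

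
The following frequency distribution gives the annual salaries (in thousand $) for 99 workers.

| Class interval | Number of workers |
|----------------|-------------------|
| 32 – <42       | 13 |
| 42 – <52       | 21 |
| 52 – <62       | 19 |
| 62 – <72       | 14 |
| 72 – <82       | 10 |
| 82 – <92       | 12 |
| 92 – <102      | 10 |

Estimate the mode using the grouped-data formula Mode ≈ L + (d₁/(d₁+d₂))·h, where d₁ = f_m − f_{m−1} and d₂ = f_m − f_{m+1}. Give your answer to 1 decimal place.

Modal class: 42 – <52 (highest frequency 21).
d₁ = 21 − 13 = 8, d₂ = 21 − 19 = 2
Mode ≈ 42 + (8/(8+2)) × 10 = 42 + 8.0000 = 50.0000

50.0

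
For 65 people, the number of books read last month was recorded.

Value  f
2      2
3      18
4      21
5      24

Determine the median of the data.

4

Cumulative frequencies: 2, 20, 41, 65
n = 65, so the median is the value in position (n+1)/2 = 33.
Position 33 falls at value 4.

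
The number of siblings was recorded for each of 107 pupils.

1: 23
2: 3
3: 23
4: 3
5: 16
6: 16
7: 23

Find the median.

5

Cumulative frequencies: 23, 26, 49, 52, 68, 84, 107
n = 107, so the median is the value in position (n+1)/2 = 54.
Position 54 falls at value 5.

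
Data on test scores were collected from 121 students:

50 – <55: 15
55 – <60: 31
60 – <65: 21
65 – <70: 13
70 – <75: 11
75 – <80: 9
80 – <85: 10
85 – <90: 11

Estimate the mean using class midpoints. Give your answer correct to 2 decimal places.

Midpoints: 52.5, 57.5, 62.5, 67.5, 72.5, 77.5, 82.5, 87.5
Σfm = 15×52.5 + 31×57.5 + 21×62.5 + 13×67.5 + 11×72.5 + 9×77.5 + 10×82.5 + 11×87.5 = 8042.5
n = Σf = 121
Mean = 8042.5 / 121 = 66.4669

66.47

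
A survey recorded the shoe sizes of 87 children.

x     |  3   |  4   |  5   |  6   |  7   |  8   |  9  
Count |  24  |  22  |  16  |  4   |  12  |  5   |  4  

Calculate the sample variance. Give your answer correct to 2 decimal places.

Values: 3, 4, 5, 6, 7, 8, 9
n = 87, Σfx = 424, mean = 4.8736
Σfx² = 2344
Σf(x − x̄)² = Σfx² − (Σfx)²/n = 2344 − 424²/87 = 277.6092
Sample variance = 277.6092 / 86 = 3.2280

3.23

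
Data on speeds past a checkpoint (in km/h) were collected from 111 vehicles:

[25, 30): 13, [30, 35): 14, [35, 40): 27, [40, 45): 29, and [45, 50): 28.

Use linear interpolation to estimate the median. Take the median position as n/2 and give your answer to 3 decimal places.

40.259

Cumulative frequencies: 13, 27, 54, 83, 111
n = 111; position = n/2 = 55.5.
This falls in the class [40, 45): L = 40, F = 54, f = 29, h = 5.
Median ≈ 40 + ((55.5 − 54) / 29) × 5 = 40.2586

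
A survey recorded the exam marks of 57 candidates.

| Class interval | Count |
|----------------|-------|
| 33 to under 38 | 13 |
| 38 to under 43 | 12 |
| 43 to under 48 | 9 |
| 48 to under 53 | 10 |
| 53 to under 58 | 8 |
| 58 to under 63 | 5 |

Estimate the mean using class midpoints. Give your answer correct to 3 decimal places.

Midpoints: 35.5, 40.5, 45.5, 50.5, 55.5, 60.5
Σfm = 13×35.5 + 12×40.5 + 9×45.5 + 10×50.5 + 8×55.5 + 5×60.5 = 2608.5
n = Σf = 57
Mean = 2608.5 / 57 = 45.7632

45.763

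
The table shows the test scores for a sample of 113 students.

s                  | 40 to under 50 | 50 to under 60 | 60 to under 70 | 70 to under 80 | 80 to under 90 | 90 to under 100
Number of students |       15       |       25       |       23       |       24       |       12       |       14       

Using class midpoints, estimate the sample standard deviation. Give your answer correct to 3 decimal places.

15.588

Midpoints: 45, 55, 65, 75, 85, 95
n = 113, Σfm = 7695, mean = 68.0973
Σfm² = 551225
Σf(m − x̄)² = Σfm² − (Σfm)²/n = 551225 − 7695²/113 = 27215.9292
Sample variance = 27215.9292 / 112 = 242.9994
Standard deviation = √242.9994 = 15.5884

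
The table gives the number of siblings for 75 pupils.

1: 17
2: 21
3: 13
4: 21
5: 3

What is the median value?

2

Cumulative frequencies: 17, 38, 51, 72, 75
n = 75, so the median is the value in position (n+1)/2 = 38.
Position 38 falls at value 2.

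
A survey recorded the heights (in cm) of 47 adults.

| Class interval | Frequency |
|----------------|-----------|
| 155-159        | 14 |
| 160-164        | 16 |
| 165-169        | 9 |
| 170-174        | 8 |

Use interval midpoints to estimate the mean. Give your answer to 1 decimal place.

163.2

Midpoints: 157, 162, 167, 172
Σfm = 14×157 + 16×162 + 9×167 + 8×172 = 7669
n = Σf = 47
Mean = 7669 / 47 = 163.1702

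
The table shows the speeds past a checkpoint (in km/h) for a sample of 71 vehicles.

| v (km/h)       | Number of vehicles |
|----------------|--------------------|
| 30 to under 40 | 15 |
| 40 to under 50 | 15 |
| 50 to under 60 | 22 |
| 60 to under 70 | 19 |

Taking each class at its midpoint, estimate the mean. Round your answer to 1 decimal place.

Midpoints: 35, 45, 55, 65
Σfm = 15×35 + 15×45 + 22×55 + 19×65 = 3645
n = Σf = 71
Mean = 3645 / 71 = 51.3380

51.3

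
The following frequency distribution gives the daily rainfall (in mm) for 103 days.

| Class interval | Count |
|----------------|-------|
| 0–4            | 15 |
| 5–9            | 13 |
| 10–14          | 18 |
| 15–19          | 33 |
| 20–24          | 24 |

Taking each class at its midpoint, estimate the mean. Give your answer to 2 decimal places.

13.84

Midpoints: 2, 7, 12, 17, 22
Σfm = 15×2 + 13×7 + 18×12 + 33×17 + 24×22 = 1426
n = Σf = 103
Mean = 1426 / 103 = 13.8447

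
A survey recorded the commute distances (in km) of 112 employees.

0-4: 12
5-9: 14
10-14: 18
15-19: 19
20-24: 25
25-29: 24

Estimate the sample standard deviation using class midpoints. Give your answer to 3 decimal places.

Midpoints: 2, 7, 12, 17, 22, 27
n = 112, Σfm = 1859, mean = 16.5982
Σfm² = 38413
Σf(m − x̄)² = Σfm² − (Σfm)²/n = 38413 − 1859²/112 = 7556.9196
Sample variance = 7556.9196 / 111 = 68.0804
Standard deviation = √68.0804 = 8.2511

8.251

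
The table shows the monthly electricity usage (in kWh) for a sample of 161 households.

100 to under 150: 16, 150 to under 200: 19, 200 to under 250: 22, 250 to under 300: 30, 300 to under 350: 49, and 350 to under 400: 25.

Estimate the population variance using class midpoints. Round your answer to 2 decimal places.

6063.62

Midpoints: 125, 175, 225, 275, 325, 375
n = 161, Σfm = 43825, mean = 272.2050
Σfm² = 12905625
Σf(m − x̄)² = Σfm² − (Σfm)²/n = 12905625 − 43825²/161 = 976242.2360
Population variance = 976242.2360 / 161 = 6063.6164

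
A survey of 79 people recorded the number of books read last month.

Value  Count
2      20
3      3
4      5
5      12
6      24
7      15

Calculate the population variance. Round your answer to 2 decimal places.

3.51

Values: 2, 3, 4, 5, 6, 7
n = 79, Σfx = 378, mean = 4.7848
Σfx² = 2086
Σf(x − x̄)² = Σfx² − (Σfx)²/n = 2086 − 378²/79 = 277.3418
Population variance = 277.3418 / 79 = 3.5107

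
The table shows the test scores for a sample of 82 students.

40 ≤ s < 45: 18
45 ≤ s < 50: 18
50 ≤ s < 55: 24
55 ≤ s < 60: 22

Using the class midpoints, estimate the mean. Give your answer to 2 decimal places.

50.55

Midpoints: 42.5, 47.5, 52.5, 57.5
Σfm = 18×42.5 + 18×47.5 + 24×52.5 + 22×57.5 = 4145
n = Σf = 82
Mean = 4145 / 82 = 50.5488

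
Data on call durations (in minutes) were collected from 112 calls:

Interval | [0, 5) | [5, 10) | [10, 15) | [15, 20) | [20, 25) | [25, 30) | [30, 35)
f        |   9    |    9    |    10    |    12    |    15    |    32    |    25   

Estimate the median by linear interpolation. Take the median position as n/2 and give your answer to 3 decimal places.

25.156

Cumulative frequencies: 9, 18, 28, 40, 55, 87, 112
n = 112; position = n/2 = 56.
This falls in the class [25, 30): L = 25, F = 55, f = 32, h = 5.
Median ≈ 25 + ((56 − 55) / 32) × 5 = 25.1562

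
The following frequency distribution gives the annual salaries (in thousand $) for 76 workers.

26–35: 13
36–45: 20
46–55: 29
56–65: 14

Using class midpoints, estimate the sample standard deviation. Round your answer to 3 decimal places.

9.834

Midpoints: 30.5, 40.5, 50.5, 60.5
n = 76, Σfm = 3518, mean = 46.2895
Σfm² = 170099
Σf(m − x̄)² = Σfm² − (Σfm)²/n = 170099 − 3518²/76 = 7252.6316
Sample variance = 7252.6316 / 75 = 96.7018
Standard deviation = √96.7018 = 9.8337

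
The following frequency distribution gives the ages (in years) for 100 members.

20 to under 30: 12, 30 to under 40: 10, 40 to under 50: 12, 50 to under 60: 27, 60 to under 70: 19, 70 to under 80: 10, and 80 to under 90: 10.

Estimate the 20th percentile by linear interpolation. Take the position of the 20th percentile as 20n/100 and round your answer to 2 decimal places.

38.00

Cumulative frequencies: 12, 22, 34, 61, 80, 90, 100
n = 100; position = 20n/100 = 20.
This falls in the class 30 to under 40: L = 30, F = 12, f = 10, h = 10.
20th percentile ≈ 30 + ((20 − 12) / 10) × 10 = 38.0000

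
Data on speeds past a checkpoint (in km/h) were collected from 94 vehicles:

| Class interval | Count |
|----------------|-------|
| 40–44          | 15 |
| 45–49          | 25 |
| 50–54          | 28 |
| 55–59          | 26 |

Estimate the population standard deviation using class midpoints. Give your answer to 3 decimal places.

5.210

Midpoints: 42, 47, 52, 57
n = 94, Σfm = 4743, mean = 50.4574
Σfm² = 241871
Σf(m − x̄)² = Σfm² − (Σfm)²/n = 241871 − 4743²/94 = 2551.3298
Population variance = 2551.3298 / 94 = 27.1418
Standard deviation = √27.1418 = 5.2098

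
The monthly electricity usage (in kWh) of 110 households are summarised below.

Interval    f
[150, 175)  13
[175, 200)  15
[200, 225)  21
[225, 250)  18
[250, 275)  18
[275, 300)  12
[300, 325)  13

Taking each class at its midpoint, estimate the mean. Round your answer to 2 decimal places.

235.45

Midpoints: 162.5, 187.5, 212.5, 237.5, 262.5, 287.5, 312.5
Σfm = 13×162.5 + 15×187.5 + 21×212.5 + 18×237.5 + 18×262.5 + 12×287.5 + 13×312.5 = 25900
n = Σf = 110
Mean = 25900 / 110 = 235.4545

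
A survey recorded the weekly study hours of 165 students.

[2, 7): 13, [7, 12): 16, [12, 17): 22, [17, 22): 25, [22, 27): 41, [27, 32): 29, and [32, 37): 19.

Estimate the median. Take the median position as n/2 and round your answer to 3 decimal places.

22.793

Cumulative frequencies: 13, 29, 51, 76, 117, 146, 165
n = 165; position = n/2 = 82.5.
This falls in the class [22, 27): L = 22, F = 76, f = 41, h = 5.
Median ≈ 22 + ((82.5 − 76) / 41) × 5 = 22.7927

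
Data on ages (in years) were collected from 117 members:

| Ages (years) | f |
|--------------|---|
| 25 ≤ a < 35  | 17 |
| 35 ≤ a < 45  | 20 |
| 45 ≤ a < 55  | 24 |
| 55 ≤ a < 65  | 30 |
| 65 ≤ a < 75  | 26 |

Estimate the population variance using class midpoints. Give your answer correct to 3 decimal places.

184.016

Midpoints: 30, 40, 50, 60, 70
n = 117, Σfm = 6130, mean = 52.3932
Σfm² = 342700
Σf(m − x̄)² = Σfm² − (Σfm)²/n = 342700 − 6130²/117 = 21529.9145
Population variance = 21529.9145 / 117 = 184.0164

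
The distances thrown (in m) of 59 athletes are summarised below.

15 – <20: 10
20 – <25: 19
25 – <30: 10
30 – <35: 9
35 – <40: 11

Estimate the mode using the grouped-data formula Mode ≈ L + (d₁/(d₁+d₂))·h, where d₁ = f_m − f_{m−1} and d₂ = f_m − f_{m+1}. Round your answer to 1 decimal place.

22.5

Modal class: 20 – <25 (highest frequency 19).
d₁ = 19 − 10 = 9, d₂ = 19 − 10 = 9
Mode ≈ 20 + (9/(9+9)) × 5 = 20 + 2.5000 = 22.5000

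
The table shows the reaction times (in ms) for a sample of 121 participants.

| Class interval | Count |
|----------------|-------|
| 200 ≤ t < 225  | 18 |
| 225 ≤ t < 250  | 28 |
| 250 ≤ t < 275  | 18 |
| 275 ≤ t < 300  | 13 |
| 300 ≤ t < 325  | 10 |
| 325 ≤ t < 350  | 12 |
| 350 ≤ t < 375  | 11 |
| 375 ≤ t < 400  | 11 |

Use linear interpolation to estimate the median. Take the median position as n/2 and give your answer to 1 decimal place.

Cumulative frequencies: 18, 46, 64, 77, 87, 99, 110, 121
n = 121; position = n/2 = 60.5.
This falls in the class 250 ≤ t < 275: L = 250, F = 46, f = 18, h = 25.
Median ≈ 250 + ((60.5 − 46) / 18) × 25 = 270.1389

270.1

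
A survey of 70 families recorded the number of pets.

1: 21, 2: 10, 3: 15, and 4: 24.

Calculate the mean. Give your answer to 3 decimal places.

2.600

Values: 1, 2, 3, 4
Σfx = 21×1 + 10×2 + 15×3 + 24×4 = 182
n = Σf = 70
Mean = 182 / 70 = 2.6000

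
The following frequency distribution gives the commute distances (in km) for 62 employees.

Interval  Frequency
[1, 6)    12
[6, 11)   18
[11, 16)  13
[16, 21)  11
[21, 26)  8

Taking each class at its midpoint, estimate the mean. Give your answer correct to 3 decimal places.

12.290

Midpoints: 3.5, 8.5, 13.5, 18.5, 23.5
Σfm = 12×3.5 + 18×8.5 + 13×13.5 + 11×18.5 + 8×23.5 = 762
n = Σf = 62
Mean = 762 / 62 = 12.2903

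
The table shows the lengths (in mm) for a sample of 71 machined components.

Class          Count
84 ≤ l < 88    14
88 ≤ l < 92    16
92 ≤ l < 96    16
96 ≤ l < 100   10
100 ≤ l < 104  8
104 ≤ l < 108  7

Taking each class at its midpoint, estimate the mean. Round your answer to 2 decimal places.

94.17

Midpoints: 86, 90, 94, 98, 102, 106
Σfm = 14×86 + 16×90 + 16×94 + 10×98 + 8×102 + 7×106 = 6686
n = Σf = 71
Mean = 6686 / 71 = 94.1690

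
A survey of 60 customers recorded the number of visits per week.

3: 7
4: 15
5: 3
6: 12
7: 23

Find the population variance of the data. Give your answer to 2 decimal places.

2.22

Values: 3, 4, 5, 6, 7
n = 60, Σfx = 329, mean = 5.4833
Σfx² = 1937
Σf(x − x̄)² = Σfx² − (Σfx)²/n = 1937 − 329²/60 = 132.9833
Population variance = 132.9833 / 60 = 2.2164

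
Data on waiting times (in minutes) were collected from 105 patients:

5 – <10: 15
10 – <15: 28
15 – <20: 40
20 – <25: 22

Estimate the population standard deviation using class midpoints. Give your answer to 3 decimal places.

4.822

Midpoints: 7.5, 12.5, 17.5, 22.5
n = 105, Σfm = 1657.5, mean = 15.7857
Σfm² = 28606.25
Σf(m − x̄)² = Σfm² − (Σfm)²/n = 28606.25 − 1657.5²/105 = 2441.4286
Population variance = 2441.4286 / 105 = 23.2517
Standard deviation = √23.2517 = 4.8220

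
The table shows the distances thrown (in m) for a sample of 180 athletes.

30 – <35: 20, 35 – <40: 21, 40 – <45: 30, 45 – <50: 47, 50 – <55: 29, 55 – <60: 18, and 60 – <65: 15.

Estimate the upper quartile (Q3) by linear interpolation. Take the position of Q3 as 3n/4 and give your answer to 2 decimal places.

52.93

Cumulative frequencies: 20, 41, 71, 118, 147, 165, 180
n = 180; position = 3n/4 = 135.
This falls in the class 50 – <55: L = 50, F = 118, f = 29, h = 5.
Upper quartile ≈ 50 + ((135 − 118) / 29) × 5 = 52.9310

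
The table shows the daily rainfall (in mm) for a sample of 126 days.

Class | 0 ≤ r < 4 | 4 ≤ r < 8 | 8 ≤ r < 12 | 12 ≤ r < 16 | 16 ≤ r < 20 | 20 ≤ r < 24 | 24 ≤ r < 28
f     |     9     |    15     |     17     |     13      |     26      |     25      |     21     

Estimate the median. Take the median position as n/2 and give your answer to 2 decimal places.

Cumulative frequencies: 9, 24, 41, 54, 80, 105, 126
n = 126; position = n/2 = 63.
This falls in the class 16 ≤ r < 20: L = 16, F = 54, f = 26, h = 4.
Median ≈ 16 + ((63 − 54) / 26) × 4 = 17.3846

17.38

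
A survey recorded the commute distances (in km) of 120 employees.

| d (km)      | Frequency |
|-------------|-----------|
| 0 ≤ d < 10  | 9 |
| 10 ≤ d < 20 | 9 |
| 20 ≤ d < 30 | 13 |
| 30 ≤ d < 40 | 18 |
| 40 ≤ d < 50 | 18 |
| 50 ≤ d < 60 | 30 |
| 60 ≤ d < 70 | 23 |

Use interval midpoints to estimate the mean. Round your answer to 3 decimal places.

Midpoints: 5, 15, 25, 35, 45, 55, 65
Σfm = 9×5 + 9×15 + 13×25 + 18×35 + 18×45 + 30×55 + 23×65 = 5090
n = Σf = 120
Mean = 5090 / 120 = 42.4167

42.417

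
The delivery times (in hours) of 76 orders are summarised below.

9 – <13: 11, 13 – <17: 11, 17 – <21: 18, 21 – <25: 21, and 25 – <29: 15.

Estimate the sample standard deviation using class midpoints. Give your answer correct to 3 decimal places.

5.301

Midpoints: 11, 15, 19, 23, 27
n = 76, Σfm = 1516, mean = 19.9474
Σfm² = 32348
Σf(m − x̄)² = Σfm² − (Σfm)²/n = 32348 − 1516²/76 = 2107.7895
Sample variance = 2107.7895 / 75 = 28.1039
Standard deviation = √28.1039 = 5.3013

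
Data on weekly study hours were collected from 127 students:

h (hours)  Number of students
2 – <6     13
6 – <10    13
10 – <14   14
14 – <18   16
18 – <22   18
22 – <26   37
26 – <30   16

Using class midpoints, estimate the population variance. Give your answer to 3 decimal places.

58.419

Midpoints: 4, 8, 12, 16, 20, 24, 28
n = 127, Σfm = 2276, mean = 17.9213
Σfm² = 48208
Σf(m − x̄)² = Σfm² − (Σfm)²/n = 48208 − 2276²/127 = 7419.2126
Population variance = 7419.2126 / 127 = 58.4190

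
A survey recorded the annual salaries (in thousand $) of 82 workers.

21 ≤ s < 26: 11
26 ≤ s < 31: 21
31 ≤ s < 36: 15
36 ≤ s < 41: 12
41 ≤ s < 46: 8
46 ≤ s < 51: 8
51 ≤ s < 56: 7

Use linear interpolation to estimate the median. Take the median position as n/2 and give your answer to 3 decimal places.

Cumulative frequencies: 11, 32, 47, 59, 67, 75, 82
n = 82; position = n/2 = 41.
This falls in the class 31 ≤ s < 36: L = 31, F = 32, f = 15, h = 5.
Median ≈ 31 + ((41 − 32) / 15) × 5 = 34.0000

34.000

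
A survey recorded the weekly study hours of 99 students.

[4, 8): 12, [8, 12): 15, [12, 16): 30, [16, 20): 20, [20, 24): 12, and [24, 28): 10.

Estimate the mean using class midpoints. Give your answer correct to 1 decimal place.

15.4

Midpoints: 6, 10, 14, 18, 22, 26
Σfm = 12×6 + 15×10 + 30×14 + 20×18 + 12×22 + 10×26 = 1526
n = Σf = 99
Mean = 1526 / 99 = 15.4141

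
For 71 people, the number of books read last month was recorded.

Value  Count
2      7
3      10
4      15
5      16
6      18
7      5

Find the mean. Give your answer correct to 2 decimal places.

Values: 2, 3, 4, 5, 6, 7
Σfx = 7×2 + 10×3 + 15×4 + 16×5 + 18×6 + 5×7 = 327
n = Σf = 71
Mean = 327 / 71 = 4.6056

4.61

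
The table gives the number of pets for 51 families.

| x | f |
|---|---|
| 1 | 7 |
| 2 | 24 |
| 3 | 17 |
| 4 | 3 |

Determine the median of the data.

Cumulative frequencies: 7, 31, 48, 51
n = 51, so the median is the value in position (n+1)/2 = 26.
Position 26 falls at value 2.

2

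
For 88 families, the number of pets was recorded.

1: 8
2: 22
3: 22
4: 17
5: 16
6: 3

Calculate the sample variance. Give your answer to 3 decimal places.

Values: 1, 2, 3, 4, 5, 6
n = 88, Σfx = 284, mean = 3.2273
Σfx² = 1074
Σf(x − x̄)² = Σfx² − (Σfx)²/n = 1074 − 284²/88 = 157.4545
Sample variance = 157.4545 / 87 = 1.8098

1.810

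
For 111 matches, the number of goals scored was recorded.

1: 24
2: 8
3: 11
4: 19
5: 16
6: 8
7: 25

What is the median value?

4

Cumulative frequencies: 24, 32, 43, 62, 78, 86, 111
n = 111, so the median is the value in position (n+1)/2 = 56.
Position 56 falls at value 4.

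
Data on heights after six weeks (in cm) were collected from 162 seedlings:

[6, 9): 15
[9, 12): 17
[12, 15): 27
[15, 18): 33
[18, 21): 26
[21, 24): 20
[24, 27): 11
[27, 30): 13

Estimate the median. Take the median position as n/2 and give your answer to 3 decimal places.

Cumulative frequencies: 15, 32, 59, 92, 118, 138, 149, 162
n = 162; position = n/2 = 81.
This falls in the class [15, 18): L = 15, F = 59, f = 33, h = 3.
Median ≈ 15 + ((81 − 59) / 33) × 3 = 17.0000

17.000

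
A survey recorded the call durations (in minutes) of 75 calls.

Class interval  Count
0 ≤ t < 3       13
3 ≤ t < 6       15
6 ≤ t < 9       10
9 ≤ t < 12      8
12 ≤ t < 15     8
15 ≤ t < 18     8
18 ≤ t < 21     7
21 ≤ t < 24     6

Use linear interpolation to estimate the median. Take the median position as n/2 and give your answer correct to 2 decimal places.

8.85

Cumulative frequencies: 13, 28, 38, 46, 54, 62, 69, 75
n = 75; position = n/2 = 37.5.
This falls in the class 6 ≤ t < 9: L = 6, F = 28, f = 10, h = 3.
Median ≈ 6 + ((37.5 − 28) / 10) × 3 = 8.8500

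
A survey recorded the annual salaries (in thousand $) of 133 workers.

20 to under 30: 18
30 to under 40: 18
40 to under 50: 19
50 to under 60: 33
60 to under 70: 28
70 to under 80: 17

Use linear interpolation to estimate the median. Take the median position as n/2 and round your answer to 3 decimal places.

Cumulative frequencies: 18, 36, 55, 88, 116, 133
n = 133; position = n/2 = 66.5.
This falls in the class 50 to under 60: L = 50, F = 55, f = 33, h = 10.
Median ≈ 50 + ((66.5 − 55) / 33) × 10 = 53.4848

53.485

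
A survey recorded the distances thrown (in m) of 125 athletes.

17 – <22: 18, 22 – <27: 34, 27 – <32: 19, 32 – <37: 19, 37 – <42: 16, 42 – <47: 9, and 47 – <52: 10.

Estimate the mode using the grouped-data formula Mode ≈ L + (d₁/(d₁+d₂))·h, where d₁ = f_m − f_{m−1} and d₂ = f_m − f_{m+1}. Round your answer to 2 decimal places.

24.58

Modal class: 22 – <27 (highest frequency 34).
d₁ = 34 − 18 = 16, d₂ = 34 − 19 = 15
Mode ≈ 22 + (16/(16+15)) × 5 = 22 + 2.5806 = 24.5806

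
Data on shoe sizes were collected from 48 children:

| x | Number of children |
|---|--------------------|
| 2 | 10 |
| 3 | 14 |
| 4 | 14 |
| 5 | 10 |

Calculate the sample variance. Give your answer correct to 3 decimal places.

Values: 2, 3, 4, 5
n = 48, Σfx = 168, mean = 3.5000
Σfx² = 640
Σf(x − x̄)² = Σfx² − (Σfx)²/n = 640 − 168²/48 = 52.0000
Sample variance = 52.0000 / 47 = 1.1064

1.106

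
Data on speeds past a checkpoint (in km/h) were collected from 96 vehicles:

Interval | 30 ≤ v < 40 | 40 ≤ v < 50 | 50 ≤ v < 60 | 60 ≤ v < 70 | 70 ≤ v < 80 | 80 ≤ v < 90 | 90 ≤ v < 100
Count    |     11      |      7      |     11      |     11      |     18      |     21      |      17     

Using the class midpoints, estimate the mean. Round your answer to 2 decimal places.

Midpoints: 35, 45, 55, 65, 75, 85, 95
Σfm = 11×35 + 7×45 + 11×55 + 11×65 + 18×75 + 21×85 + 17×95 = 6770
n = Σf = 96
Mean = 6770 / 96 = 70.5208

70.52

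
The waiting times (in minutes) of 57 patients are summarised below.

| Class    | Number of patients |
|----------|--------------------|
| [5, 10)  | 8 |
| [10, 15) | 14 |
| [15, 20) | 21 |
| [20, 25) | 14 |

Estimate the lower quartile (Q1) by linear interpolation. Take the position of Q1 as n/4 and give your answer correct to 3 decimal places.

12.232

Cumulative frequencies: 8, 22, 43, 57
n = 57; position = n/4 = 14.25.
This falls in the class [10, 15): L = 10, F = 8, f = 14, h = 5.
Lower quartile ≈ 10 + ((14.25 − 8) / 14) × 5 = 12.2321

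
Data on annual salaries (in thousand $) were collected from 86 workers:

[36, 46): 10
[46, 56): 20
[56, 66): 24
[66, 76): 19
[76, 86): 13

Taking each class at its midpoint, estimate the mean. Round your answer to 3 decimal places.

61.581

Midpoints: 41, 51, 61, 71, 81
Σfm = 10×41 + 20×51 + 24×61 + 19×71 + 13×81 = 5296
n = Σf = 86
Mean = 5296 / 86 = 61.5814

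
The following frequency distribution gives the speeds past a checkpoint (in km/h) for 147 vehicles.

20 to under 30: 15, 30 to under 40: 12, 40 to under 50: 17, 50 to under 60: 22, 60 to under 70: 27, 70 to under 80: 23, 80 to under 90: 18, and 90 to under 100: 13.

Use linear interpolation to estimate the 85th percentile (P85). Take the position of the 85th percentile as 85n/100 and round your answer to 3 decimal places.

84.972

Cumulative frequencies: 15, 27, 44, 66, 93, 116, 134, 147
n = 147; position = 85n/100 = 124.95.
This falls in the class 80 to under 90: L = 80, F = 116, f = 18, h = 10.
85th percentile ≈ 80 + ((124.95 − 116) / 18) × 10 = 84.9722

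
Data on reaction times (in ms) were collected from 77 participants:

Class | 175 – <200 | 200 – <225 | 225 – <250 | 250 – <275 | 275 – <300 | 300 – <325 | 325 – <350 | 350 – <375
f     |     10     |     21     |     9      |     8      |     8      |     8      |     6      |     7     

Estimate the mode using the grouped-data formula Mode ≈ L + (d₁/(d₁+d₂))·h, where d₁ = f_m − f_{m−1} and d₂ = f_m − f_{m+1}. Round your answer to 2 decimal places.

211.96

Modal class: 200 – <225 (highest frequency 21).
d₁ = 21 − 10 = 11, d₂ = 21 − 9 = 12
Mode ≈ 200 + (11/(11+12)) × 25 = 200 + 11.9565 = 211.9565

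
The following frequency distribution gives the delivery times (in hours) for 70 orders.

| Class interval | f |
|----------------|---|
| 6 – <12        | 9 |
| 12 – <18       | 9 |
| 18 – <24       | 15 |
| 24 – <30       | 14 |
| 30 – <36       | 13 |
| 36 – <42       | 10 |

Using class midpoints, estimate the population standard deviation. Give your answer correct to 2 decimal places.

Midpoints: 9, 15, 21, 27, 33, 39
n = 70, Σfm = 1728, mean = 24.6857
Σfm² = 48942
Σf(m − x̄)² = Σfm² − (Σfm)²/n = 48942 − 1728²/70 = 6285.0857
Population variance = 6285.0857 / 70 = 89.7869
Standard deviation = √89.7869 = 9.4756

9.48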